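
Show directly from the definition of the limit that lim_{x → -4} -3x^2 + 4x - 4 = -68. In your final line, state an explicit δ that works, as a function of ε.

δ = min(1, ε/31)

Let ε > 0 be given. We want δ > 0 such that 0 < |x + 4| < δ implies |(-3x^2 + 4x - 4) + 68| < ε.
(-3x^2 + 4x - 4) + 68 = -3x^2 + 4x + 64 = (x + 4)(-3x + 16).
So |(-3x^2 + 4x - 4) + 68| = |x + 4|·|-3x + 16|.
Require δ ≤ 1. Then |x + 4| < 1 gives |x| < 5, and by the triangle inequality |-3x + 16| ≤ 3·5 + 16 = 31.
Hence |(-3x^2 + 4x - 4) + 68| ≤ 31|x + 4| < ε provided |x + 4| < ε/31.
Choosing δ = min(1, ε/31) ensures both conditions, hence |(-3x^2 + 4x - 4) + 68| < ε.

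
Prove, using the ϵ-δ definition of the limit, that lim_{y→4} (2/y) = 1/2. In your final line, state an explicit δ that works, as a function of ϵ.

δ = min(2, 4ϵ)

Let ϵ > 0. We seek δ > 0 such that 0 < |y − 4| < δ implies |2/y − (1/2)| < ϵ.
|2/y − (1/2)| = 2·|4 − y|/(4·|y|) = 2|y − 4|/(4|y|).
Restrict δ ≤ 2. Then |y − 4| < 2 gives |y| > 2, so 4|y| > 8.
Then |2/y − (1/2)| < 2|y − 4|/8, which is < ϵ when |y − 4| < 4ϵ.
Take δ = min(2, 4ϵ). Then 0 < |y − 4| < δ gives both |y − 4| < 2 and |y − 4| < 4ϵ, so |2/y − (1/2)| < ϵ.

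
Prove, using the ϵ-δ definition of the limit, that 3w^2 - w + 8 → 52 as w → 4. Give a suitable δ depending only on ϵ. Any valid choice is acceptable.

Let ϵ > 0. We want δ > 0 such that 0 < |w − 4| < δ implies |(3w^2 - w + 8) − 52| < ϵ.
(3w^2 - w + 8) − 52 = 3w^2 - w - 44 = (w − 4)(3w + 11).
So |(3w^2 - w + 8) − 52| = |w − 4|·|3w + 11|.
Assume first that |w − 4| < 1, so |w| < 5. Then |3w + 11| ≤ 3·5 + 11 = 26.
Hence |(3w^2 - w + 8) − 52| ≤ 26|w − 4| < ϵ provided |w − 4| < ϵ/26.
Take δ = min(1, ϵ/26). Then 0 < |w − 4| < δ gives both |w − 4| < 1 and |w − 4| < ϵ/26, so |(3w^2 - w + 8) − 52| < ϵ.

δ = min(1, ϵ/26)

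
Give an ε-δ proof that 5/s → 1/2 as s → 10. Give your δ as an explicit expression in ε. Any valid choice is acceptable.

Let ε > 0. We seek δ > 0 such that 0 < |s − 10| < δ implies |5/s − (1/2)| < ε.
|5/s − (1/2)| = 5·|10 − s|/(10·|s|) = 5|s − 10|/(10|s|).
Require δ ≤ 5 so that |s| > 10 − 5 = 5, hence 10|s| > 50.
Then |5/s − (1/2)| < 5|s − 10|/50, which is < ε when |s − 10| < 10ε.
Take δ = min(5, 10ε). Then 0 < |s − 10| < δ gives both |s − 10| < 5 and |s − 10| < 10ε, so |5/s − (1/2)| < ε.

δ = min(5, 10ε)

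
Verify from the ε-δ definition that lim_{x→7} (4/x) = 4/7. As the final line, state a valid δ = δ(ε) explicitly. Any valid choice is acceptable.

δ = min(7/2, (49/8)ε)

Suppose ε > 0. We seek δ > 0 such that 0 < |x − 7| < δ implies |4/x − (4/7)| < ε.
|4/x − (4/7)| = 4·|7 − x|/(7·|x|) = 4|x − 7|/(7|x|).
Require δ ≤ 7/2 so that |x| > 7 − 7/2 = 7/2, hence 7|x| > 49/2.
Then |4/x − (4/7)| < 4|x − 7|/(49/2), which is < ε when |x − 7| < (49/8)ε.
Take δ = min(7/2, (49/8)ε). Then 0 < |x − 7| < δ gives both |x − 7| < 7/2 and |x − 7| < (49/8)ε, so |4/x − (4/7)| < ε.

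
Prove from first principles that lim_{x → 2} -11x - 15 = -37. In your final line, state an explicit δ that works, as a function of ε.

δ = ε/11

Let ε > 0 be given. We need δ > 0 so that 0 < |x − 2| < δ implies |(-11x - 15) + 37| < ε.
Since (-11x - 15) + 37 = -11(x − 2), we have |(-11x - 15) + 37| = 11|x − 2|.
So 11|x − 2| < ε exactly when |x − 2| < ε/11.
Take δ = ε/11. If 0 < |x − 2| < δ then |(-11x - 15) + 37| = 11|x − 2| < 11·(ε/11) = ε.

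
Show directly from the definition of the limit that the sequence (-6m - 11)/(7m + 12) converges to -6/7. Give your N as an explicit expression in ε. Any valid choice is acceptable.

N = (5/49)/ε

Let ε > 0 be given. For m ≥ 1, |(-6m - 11)/(7m + 12) + 6/7| = |-5|/(7(7m + 12)) = 5/(7(7m + 12)).
Since 7m + 12 ≥ 7m for m ≥ 1, this is ≤ 5/(7·7m) = (5/49)/m.
So |(-6m - 11)/(7m + 12) + 6/7| < ε whenever m > (5/49)/ε.
Take N = (5/49)/ε. If m > N then |(-6m - 11)/(7m + 12) + 6/7| ≤ (5/49)/m < ε.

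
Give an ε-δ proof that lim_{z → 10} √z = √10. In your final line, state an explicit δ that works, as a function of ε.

Let ε > 0 be given. We want δ > 0 such that 0 < |z − 10| < δ implies |√z − √10| < ε.
Rationalise: √z − √10 = (z − 10)/(√z + √10), so |√z − √10| = |z − 10|/(√z + √10).
Restrict δ ≤ 10 so that |z − 10| < 10 forces z > 0, and then √z + √10 > √10.
Hence |√z − √10| < |z − 10|/√10, which is < ε once |z − 10| < √10·ε.
Take δ = min(10, √10·ε). If 0 < |z − 10| < δ then z > 0 and |√z − √10| < |z − 10|/√10 < ε.

δ = min(10, √10·ε)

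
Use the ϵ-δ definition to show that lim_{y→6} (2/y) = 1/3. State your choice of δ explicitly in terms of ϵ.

Fix ϵ > 0. We seek δ > 0 such that 0 < |y − 6| < δ implies |2/y − (1/3)| < ϵ.
|2/y − (1/3)| = 2·|6 − y|/(6·|y|) = 2|y − 6|/(6|y|).
Restrict δ ≤ 3. Then |y − 6| < 3 gives |y| > 3, so 6|y| > 18.
Then |2/y − (1/3)| < 2|y − 6|/18, which is < ϵ when |y − 6| < 9ϵ.
Take δ = min(3, 9ϵ). Then 0 < |y − 6| < δ gives both |y − 6| < 3 and |y − 6| < 9ϵ, so |2/y − (1/3)| < ϵ.

δ = min(3, 9ϵ)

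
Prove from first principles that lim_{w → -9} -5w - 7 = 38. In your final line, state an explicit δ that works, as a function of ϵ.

Let ϵ > 0 be given. We need δ > 0 so that 0 < |w + 9| < δ implies |(-5w - 7) − 38| < ϵ.
Since (-5w - 7) − 38 = -5(w + 9), we have |(-5w - 7) − 38| = 5|w + 9|.
So 5|w + 9| < ϵ exactly when |w + 9| < ϵ/5.
Take δ = ϵ/5. If 0 < |w + 9| < δ then |(-5w - 7) − 38| = 5|w + 9| < 5·(ϵ/5) = ϵ.

δ = ϵ/5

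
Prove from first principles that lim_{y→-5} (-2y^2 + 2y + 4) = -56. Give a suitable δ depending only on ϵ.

Let ϵ > 0 be given. We want δ > 0 such that 0 < |y + 5| < δ implies |(-2y^2 + 2y + 4) + 56| < ϵ.
(-2y^2 + 2y + 4) + 56 = -2y^2 + 2y + 60 = (y + 5)(-2y + 12).
So |(-2y^2 + 2y + 4) + 56| = |y + 5|·|-2y + 12|.
Require δ ≤ 1. Then |y + 5| < 1 gives |y| < 6, and by the triangle inequality |-2y + 12| ≤ 2·6 + 12 = 24.
Hence |(-2y^2 + 2y + 4) + 56| ≤ 24|y + 5| < ϵ provided |y + 5| < ϵ/24.
Choosing δ = min(1, ϵ/24) ensures both conditions, hence |(-2y^2 + 2y + 4) + 56| < ϵ.

δ = min(1, ϵ/24)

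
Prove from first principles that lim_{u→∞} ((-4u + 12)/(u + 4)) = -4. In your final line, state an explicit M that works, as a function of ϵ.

Let ϵ > 0. We seek M > 0 such that u > M implies |(-4u + 12)/(u + 4) + 4| < ϵ.
(-4u + 12)/(u + 4) + 4 = ((-4u + 12) − (-4)(u + 4)) / ((u + 4)) = 28/((u + 4)).
For u > 0 we have u + 4 > u, so |(-4u + 12)/(u + 4) + 4| = 28/((u + 4)) < 28/(u) = 28/u.
Thus |(-4u + 12)/(u + 4) + 4| < ϵ whenever u > 28/ϵ.
Take M = 28/ϵ. If u > M then |(-4u + 12)/(u + 4) + 4| < 28/u < ϵ.

M = 28/ϵ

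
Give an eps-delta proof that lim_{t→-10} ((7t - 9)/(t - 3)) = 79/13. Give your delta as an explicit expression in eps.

Fix eps > 0. We want delta > 0 with 0 < |t + 10| < delta ⇒ |(7t - 9)/(t - 3) − (79/13)| < eps.
Combining over a common denominator, (7t - 9)/(t - 3) − (79/13) = [(7t - 9)·(-13) − (-79)·(t - 3)] / [(-13)·(t - 3)] = -12(t + 10) / ((-13)(t - 3)).
So |(7t - 9)/(t - 3) − (79/13)| = 12|t + 10| / (13·|t − 3|).
Require delta ≤ 13/2, so |t − 3| ≥ |-13| − |t + 10| > 13 − 13/2 = 13/2.
Hence |(7t - 9)/(t - 3) − (79/13)| < 12|t + 10|/(13·(13/2)) = (24/169)|t + 10|, which is < eps once |t + 10| < (169/24)eps.
Take delta = min(13/2, (169/24)eps). Then 0 < |t + 10| < delta forces both bounds, so |(7t - 9)/(t - 3) − (79/13)| < eps.

delta = min(13/2, (169/24)eps)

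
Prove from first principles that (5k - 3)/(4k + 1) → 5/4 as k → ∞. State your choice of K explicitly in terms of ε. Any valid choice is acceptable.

Fix ε > 0. For k ≥ 1, |(5k - 3)/(4k + 1) − (5/4)| = |-17|/(4(4k + 1)) = 17/(4(4k + 1)).
Since 4k + 1 ≥ 4k for k ≥ 1, this is ≤ 17/(4·4k) = (17/16)/k.
So |(5k - 3)/(4k + 1) − (5/4)| < ε whenever k > (17/16)/ε.
Take K = (17/16)/ε. If k > K then |(5k - 3)/(4k + 1) − (5/4)| ≤ (17/16)/k < ε.

K = (17/16)/ε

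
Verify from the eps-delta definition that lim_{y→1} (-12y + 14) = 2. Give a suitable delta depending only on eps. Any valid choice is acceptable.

Let eps > 0 be given. We need delta > 0 so that 0 < |y − 1| < delta implies |(-12y + 14) − 2| < eps.
Since (-12y + 14) − 2 = -12(y − 1), we have |(-12y + 14) − 2| = 12|y − 1|.
Thus it suffices that |y − 1| < eps/12.
Choosing delta = eps/12 gives |(-12y + 14) − 2| = 12|y − 1| < eps whenever |y − 1| < delta.

delta = eps/12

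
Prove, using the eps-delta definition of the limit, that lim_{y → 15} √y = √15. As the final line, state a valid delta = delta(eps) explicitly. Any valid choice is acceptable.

Let eps > 0 be given. We want delta > 0 such that 0 < |y − 15| < delta implies |√y − √15| < eps.
Multiplying by the conjugate, |√y − √15| = |y − 15|/(√y + √15).
Restrict delta ≤ 15 so that |y − 15| < 15 forces y > 0, and then √y + √15 > √15.
Hence |√y − √15| < |y − 15|/√15, which is < eps once |y − 15| < √15·eps.
Take delta = min(15, √15·eps). If 0 < |y − 15| < delta then y > 0 and |√y − √15| < |y − 15|/√15 < eps.

delta = min(15, √15·eps)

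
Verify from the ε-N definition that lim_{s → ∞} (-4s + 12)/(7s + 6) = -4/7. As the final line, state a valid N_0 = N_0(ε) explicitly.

Suppose ε > 0. We seek N_0 > 0 such that s > N_0 implies |(-4s + 12)/(7s + 6) + 4/7| < ε.
(-4s + 12)/(7s + 6) + 4/7 = (7(-4s + 12) − (-4)(7s + 6)) / (7(7s + 6)) = 108/(7(7s + 6)).
For s > 0 we have 7s + 6 > 7s, so |(-4s + 12)/(7s + 6) + 4/7| = 108/(7(7s + 6)) < 108/(7·7s) = (108/49)/s.
Thus |(-4s + 12)/(7s + 6) + 4/7| < ε whenever s > (108/49)/ε.
Take N_0 = (108/49)/ε. If s > N_0 then |(-4s + 12)/(7s + 6) + 4/7| < (108/49)/s < ε.

N_0 = (108/49)/ε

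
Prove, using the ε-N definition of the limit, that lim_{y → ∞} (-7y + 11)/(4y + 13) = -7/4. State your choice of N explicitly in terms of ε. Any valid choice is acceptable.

Fix ε > 0. We seek N > 0 such that y > N implies |(-7y + 11)/(4y + 13) + 7/4| < ε.
(-7y + 11)/(4y + 13) + 7/4 = (4(-7y + 11) − (-7)(4y + 13)) / (4(4y + 13)) = 135/(4(4y + 13)).
For y > 0 we have 4y + 13 > 4y, so |(-7y + 11)/(4y + 13) + 7/4| = 135/(4(4y + 13)) < 135/(4·4y) = (135/16)/y.
Thus |(-7y + 11)/(4y + 13) + 7/4| < ε whenever y > (135/16)/ε.
Take N = (135/16)/ε. If y > N then |(-7y + 11)/(4y + 13) + 7/4| < (135/16)/y < ε.

N = (135/16)/ε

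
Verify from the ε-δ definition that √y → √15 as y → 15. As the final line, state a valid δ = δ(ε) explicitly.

Fix ε > 0. We want δ > 0 such that 0 < |y − 15| < δ implies |√y − √15| < ε.
Multiplying by the conjugate, |√y − √15| = |y − 15|/(√y + √15).
Restrict δ ≤ 15 so that |y − 15| < 15 forces y > 0, and then √y + √15 > √15.
Hence |√y − √15| < |y − 15|/√15, which is < ε once |y − 15| < √15·ε.
Take δ = min(15, √15·ε). If 0 < |y − 15| < δ then y > 0 and |√y − √15| < |y − 15|/√15 < ε.

δ = min(15, √15·ε)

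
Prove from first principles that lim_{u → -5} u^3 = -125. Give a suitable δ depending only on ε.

Suppose ε > 0. We seek δ > 0 with 0 < |u + 5| < δ ⇒ |u^3 + 125| < ε.
Factor: u^3 + 125 = (u + 5)(u^2 - 5u + 25), so |u^3 + 125| = |u + 5|·|u^2 - 5u + 25|.
Restrict δ ≤ 1. Then |u + 5| < 1 gives |u| < 6, so by the triangle inequality |u^2 - 5u + 25| ≤ 6^2 + 5·6 + 25 = 91.
Hence |u^3 + 125| ≤ 91|u + 5|, which is < ε once |u + 5| < ε/91.
Take δ = min(1, ε/91). If 0 < |u + 5| < δ then both bounds hold and |u^3 + 125| ≤ 91|u + 5| < 91·(ε/91) = ε.

δ = min(1, ε/91)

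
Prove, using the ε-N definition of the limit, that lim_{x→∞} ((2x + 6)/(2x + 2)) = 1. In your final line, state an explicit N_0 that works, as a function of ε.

N_0 = 2/ε

Fix ε > 0. We seek N_0 > 0 such that x > N_0 implies |(2x + 6)/(2x + 2) − 1| < ε.
(2x + 6)/(2x + 2) − 1 = (2(2x + 6) − 2(2x + 2)) / (2(2x + 2)) = 8/(2(2x + 2)).
For x > 0 we have 2x + 2 > 2x, so |(2x + 6)/(2x + 2) − 1| = 8/(2(2x + 2)) < 8/(2·2x) = 2/x.
Thus |(2x + 6)/(2x + 2) − 1| < ε whenever x > 2/ε.
Take N_0 = 2/ε. If x > N_0 then |(2x + 6)/(2x + 2) − 1| < 2/x < ε.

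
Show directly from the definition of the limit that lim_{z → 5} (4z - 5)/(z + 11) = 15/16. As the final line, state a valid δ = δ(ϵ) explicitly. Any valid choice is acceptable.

Let ϵ > 0 be given. We want δ > 0 with 0 < |z − 5| < δ ⇒ |(4z - 5)/(z + 11) − (15/16)| < ϵ.
Combining over a common denominator, (4z - 5)/(z + 11) − (15/16) = [(4z - 5)·16 − 15·(z + 11)] / [16·(z + 11)] = 49(z − 5) / (16(z + 11)).
So |(4z - 5)/(z + 11) − (15/16)| = 49|z − 5| / (16·|z + 11|).
Restrict δ ≤ 8. Then |z − 5| < 8 gives |z + 11| = |(z − 5) + 16| ≥ 16 − 8 = 8.
Hence |(4z - 5)/(z + 11) − (15/16)| < 49|z − 5|/(16·8) = (49/128)|z − 5|, which is < ϵ once |z − 5| < (128/49)ϵ.
Take δ = min(8, (128/49)ϵ). Then 0 < |z − 5| < δ forces both bounds, so |(4z - 5)/(z + 11) − (15/16)| < ϵ.

δ = min(8, (128/49)ϵ)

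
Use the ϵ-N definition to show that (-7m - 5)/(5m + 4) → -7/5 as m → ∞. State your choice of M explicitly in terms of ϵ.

M = (3/25)/ϵ

Fix ϵ > 0. For m ≥ 1, |(-7m - 5)/(5m + 4) + 7/5| = |3|/(5(5m + 4)) = 3/(5(5m + 4)).
Since 5m + 4 ≥ 5m for m ≥ 1, this is ≤ 3/(5·5m) = (3/25)/m.
So |(-7m - 5)/(5m + 4) + 7/5| < ϵ whenever m > (3/25)/ϵ.
Take M = (3/25)/ϵ. If m > M then |(-7m - 5)/(5m + 4) + 7/5| ≤ (3/25)/m < ϵ.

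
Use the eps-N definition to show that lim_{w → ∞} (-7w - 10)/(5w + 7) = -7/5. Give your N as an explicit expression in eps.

Fix eps > 0. We seek N > 0 such that w > N implies |(-7w - 10)/(5w + 7) + 7/5| < eps.
(-7w - 10)/(5w + 7) + 7/5 = (5(-7w - 10) − (-7)(5w + 7)) / (5(5w + 7)) = -1/(5(5w + 7)).
For w > 0 we have 5w + 7 > 5w, so |(-7w - 10)/(5w + 7) + 7/5| = 1/(5(5w + 7)) < 1/(5·5w) = (1/25)/w.
Thus |(-7w - 10)/(5w + 7) + 7/5| < eps whenever w > (1/25)/eps.
Take N = (1/25)/eps. If w > N then |(-7w - 10)/(5w + 7) + 7/5| < (1/25)/w < eps.

N = (1/25)/eps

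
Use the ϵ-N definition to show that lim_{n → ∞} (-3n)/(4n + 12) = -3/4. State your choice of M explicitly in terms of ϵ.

Let ϵ > 0 be given. For n ≥ 1, |(-3n)/(4n + 12) + 3/4| = |36|/(4(4n + 12)) = 36/(4(4n + 12)).
Since 4n + 12 ≥ 4n for n ≥ 1, this is ≤ 36/(4·4n) = (9/4)/n.
So |(-3n)/(4n + 12) + 3/4| < ϵ whenever n > (9/4)/ϵ.
Take M = (9/4)/ϵ. If n > M then |(-3n)/(4n + 12) + 3/4| ≤ (9/4)/n < ϵ.

M = (9/4)/ϵ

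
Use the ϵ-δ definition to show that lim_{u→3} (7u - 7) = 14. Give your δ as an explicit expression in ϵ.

δ = ϵ/7

Let ϵ > 0 be given. We need δ > 0 so that 0 < |u − 3| < δ implies |(7u - 7) − 14| < ϵ.
|(7u - 7) − 14| = |7u - 21| = 7|u − 3|.
So 7|u − 3| < ϵ exactly when |u − 3| < ϵ/7.
Choosing δ = ϵ/7 gives |(7u - 7) − 14| = 7|u − 3| < ϵ whenever |u − 3| < δ.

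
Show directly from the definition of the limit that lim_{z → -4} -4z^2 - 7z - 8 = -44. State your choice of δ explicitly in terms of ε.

δ = min(1, ε/29)

Let ε > 0. We want δ > 0 such that 0 < |z + 4| < δ implies |(-4z^2 - 7z - 8) + 44| < ε.
(-4z^2 - 7z - 8) + 44 = -4z^2 - 7z + 36 = (z + 4)(-4z + 9).
So |(-4z^2 - 7z - 8) + 44| = |z + 4|·|-4z + 9|.
Assume first that |z + 4| < 1, so |z| < 5. Then |-4z + 9| ≤ 4·5 + 9 = 29.
Hence |(-4z^2 - 7z - 8) + 44| ≤ 29|z + 4| < ε provided |z + 4| < ε/29.
Take δ = min(1, ε/29). Then 0 < |z + 4| < δ gives both |z + 4| < 1 and |z + 4| < ε/29, so |(-4z^2 - 7z - 8) + 44| < ε.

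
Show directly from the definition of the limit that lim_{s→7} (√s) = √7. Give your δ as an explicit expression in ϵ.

Let ϵ > 0 be given. We want δ > 0 such that 0 < |s − 7| < δ implies |√s − √7| < ϵ.
Rationalise: √s − √7 = (s − 7)/(√s + √7), so |√s − √7| = |s − 7|/(√s + √7).
Restrict δ ≤ 7 so that |s − 7| < 7 forces s > 0, and then √s + √7 > √7.
Hence |√s − √7| < |s − 7|/√7, which is < ϵ once |s − 7| < √7·ϵ.
Take δ = min(7, √7·ϵ). If 0 < |s − 7| < δ then s > 0 and |√s − √7| < |s − 7|/√7 < ϵ.

δ = min(7, √7·ϵ)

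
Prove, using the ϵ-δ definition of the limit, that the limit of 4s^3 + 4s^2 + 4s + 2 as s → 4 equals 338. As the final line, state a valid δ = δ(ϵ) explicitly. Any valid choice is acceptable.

δ = min(2, ϵ/348)

Fix ϵ > 0. We want δ > 0 such that 0 < |s − 4| < δ implies |(4s^3 + 4s^2 + 4s + 2) − 338| < ϵ.
(4s^3 + 4s^2 + 4s + 2) − 338 = 4s^3 + 4s^2 + 4s - 336 = (s − 4)(4s^2 + 20s + 84).
So |(4s^3 + 4s^2 + 4s + 2) − 338| = |s − 4|·|4s^2 + 20s + 84|.
Require δ ≤ 2. Then |s − 4| < 2 gives |s| < 6, and by the triangle inequality |4s^2 + 20s + 84| ≤ 4·6^2 + 20·6 + 84 = 348.
Hence |(4s^3 + 4s^2 + 4s + 2) − 338| ≤ 348|s − 4| < ϵ provided |s − 4| < ϵ/348.
Take δ = min(2, ϵ/348). Then 0 < |s − 4| < δ gives both |s − 4| < 2 and |s − 4| < ϵ/348, so |(4s^3 + 4s^2 + 4s + 2) − 338| < ϵ.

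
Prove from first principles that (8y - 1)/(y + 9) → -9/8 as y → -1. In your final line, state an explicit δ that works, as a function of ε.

δ = min(4, (32/73)ε)

Let ε > 0. We want δ > 0 with 0 < |y + 1| < δ ⇒ |(8y - 1)/(y + 9) + 9/8| < ε.
Combining over a common denominator, (8y - 1)/(y + 9) + 9/8 = [(8y - 1)·8 − (-9)·(y + 9)] / [8·(y + 9)] = 73(y + 1) / (8(y + 9)).
So |(8y - 1)/(y + 9) + 9/8| = 73|y + 1| / (8·|y + 9|).
Require δ ≤ 4, so |y + 9| ≥ |8| − |y + 1| > 8 − 4 = 4.
Hence |(8y - 1)/(y + 9) + 9/8| < 73|y + 1|/(8·4) = (73/32)|y + 1|, which is < ε once |y + 1| < (32/73)ε.
Take δ = min(4, (32/73)ε). Then 0 < |y + 1| < δ forces both bounds, so |(8y - 1)/(y + 9) + 9/8| < ε.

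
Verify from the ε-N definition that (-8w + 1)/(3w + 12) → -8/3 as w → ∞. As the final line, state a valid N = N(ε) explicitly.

Let ε > 0 be given. We seek N > 0 such that w > N implies |(-8w + 1)/(3w + 12) + 8/3| < ε.
(-8w + 1)/(3w + 12) + 8/3 = (3(-8w + 1) − (-8)(3w + 12)) / (3(3w + 12)) = 99/(3(3w + 12)).
For w > 0 we have 3w + 12 > 3w, so |(-8w + 1)/(3w + 12) + 8/3| = 99/(3(3w + 12)) < 99/(3·3w) = 11/w.
Thus |(-8w + 1)/(3w + 12) + 8/3| < ε whenever w > 11/ε.
Take N = 11/ε. If w > N then |(-8w + 1)/(3w + 12) + 8/3| < 11/w < ε.

N = 11/ε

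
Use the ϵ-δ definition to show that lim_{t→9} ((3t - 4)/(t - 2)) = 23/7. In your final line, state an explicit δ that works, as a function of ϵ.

δ = min(7/2, (49/4)ϵ)

Suppose ϵ > 0. We want δ > 0 with 0 < |t − 9| < δ ⇒ |(3t - 4)/(t - 2) − (23/7)| < ϵ.
Combining over a common denominator, (3t - 4)/(t - 2) − (23/7) = [(3t - 4)·7 − 23·(t - 2)] / [7·(t - 2)] = -2(t − 9) / (7(t - 2)).
So |(3t - 4)/(t - 2) − (23/7)| = 2|t − 9| / (7·|t − 2|).
Restrict δ ≤ 7/2. Then |t − 9| < 7/2 gives |t − 2| = |(t − 9) + 7| ≥ 7 − 7/2 = 7/2.
Hence |(3t - 4)/(t - 2) − (23/7)| < 2|t − 9|/(7·(7/2)) = (4/49)|t − 9|, which is < ϵ once |t − 9| < (49/4)ϵ.
Take δ = min(7/2, (49/4)ϵ). Then 0 < |t − 9| < δ forces both bounds, so |(3t - 4)/(t - 2) − (23/7)| < ϵ.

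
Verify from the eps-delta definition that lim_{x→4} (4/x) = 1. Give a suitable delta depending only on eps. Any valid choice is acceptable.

delta = min(2, 2eps)

Let eps > 0. We seek delta > 0 such that 0 < |x − 4| < delta implies |4/x − 1| < eps.
|4/x − 1| = 4·|4 − x|/(4·|x|) = 4|x − 4|/(4|x|).
Require delta ≤ 2 so that |x| > 4 − 2 = 2, hence 4|x| > 8.
Then |4/x − 1| < 4|x − 4|/8, which is < eps when |x − 4| < 2eps.
Take delta = min(2, 2eps). Then 0 < |x − 4| < delta gives both |x − 4| < 2 and |x − 4| < 2eps, so |4/x − 1| < eps.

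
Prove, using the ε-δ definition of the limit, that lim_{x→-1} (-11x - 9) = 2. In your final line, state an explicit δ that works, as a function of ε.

Fix ε > 0. We need δ > 0 so that 0 < |x + 1| < δ implies |(-11x - 9) − 2| < ε.
|(-11x - 9) − 2| = |-11x - 11| = 11|x + 1|.
Thus it suffices that |x + 1| < ε/11.
Choosing δ = ε/11 gives |(-11x - 9) − 2| = 11|x + 1| < ε whenever |x + 1| < δ.

δ = ε/11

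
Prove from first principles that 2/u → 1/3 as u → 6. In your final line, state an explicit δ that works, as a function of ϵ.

Fix ϵ > 0. We seek δ > 0 such that 0 < |u − 6| < δ implies |2/u − (1/3)| < ϵ.
|2/u − (1/3)| = 2·|6 − u|/(6·|u|) = 2|u − 6|/(6|u|).
Require δ ≤ 3 so that |u| > 6 − 3 = 3, hence 6|u| > 18.
Then |2/u − (1/3)| < 2|u − 6|/18, which is < ϵ when |u − 6| < 9ϵ.
Take δ = min(3, 9ϵ). Then 0 < |u − 6| < δ gives both |u − 6| < 3 and |u − 6| < 9ϵ, so |2/u − (1/3)| < ϵ.

δ = min(3, 9ϵ)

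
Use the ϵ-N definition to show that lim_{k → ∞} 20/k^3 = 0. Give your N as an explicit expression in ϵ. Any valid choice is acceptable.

Let ϵ > 0 be given. For k ≥ 1, |20/k^3 − 0| = 20/k^3.
20/k^3 < ϵ ⇔ k^3 > 20/ϵ ⇔ k > (20/ϵ)^{1/3}.
Take N = (20/ϵ)^{1/3}. Then k > N implies 20/k^3 < ϵ.

N = (20/ϵ)^{1/3}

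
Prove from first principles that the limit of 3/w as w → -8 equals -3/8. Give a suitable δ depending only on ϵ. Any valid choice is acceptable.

δ = min(4, (32/3)ϵ)

Fix ϵ > 0. We seek δ > 0 such that 0 < |w + 8| < δ implies |3/w + 3/8| < ϵ.
|3/w + 3/8| = 3·|-8 − w|/(8·|w|) = 3|w + 8|/(8|w|).
Restrict δ ≤ 4. Then |w + 8| < 4 gives |w| > 4, so 8|w| > 32.
Then |3/w + 3/8| < 3|w + 8|/32, which is < ϵ when |w + 8| < (32/3)ϵ.
Take δ = min(4, (32/3)ϵ). Then 0 < |w + 8| < δ gives both |w + 8| < 4 and |w + 8| < (32/3)ϵ, so |3/w + 3/8| < ϵ.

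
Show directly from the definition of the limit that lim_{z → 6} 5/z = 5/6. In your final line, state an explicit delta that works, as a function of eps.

Let eps > 0. We seek delta > 0 such that 0 < |z − 6| < delta implies |5/z − (5/6)| < eps.
|5/z − (5/6)| = 5·|6 − z|/(6·|z|) = 5|z − 6|/(6|z|).
Restrict delta ≤ 3. Then |z − 6| < 3 gives |z| > 3, so 6|z| > 18.
Then |5/z − (5/6)| < 5|z − 6|/18, which is < eps when |z − 6| < (18/5)eps.
Take delta = min(3, (18/5)eps). Then 0 < |z − 6| < delta gives both |z − 6| < 3 and |z − 6| < (18/5)eps, so |5/z − (5/6)| < eps.

delta = min(3, (18/5)eps)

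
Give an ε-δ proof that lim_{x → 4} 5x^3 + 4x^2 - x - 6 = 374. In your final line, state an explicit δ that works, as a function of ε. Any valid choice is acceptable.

δ = min(1, ε/340)

Let ε > 0 be given. We want δ > 0 such that 0 < |x − 4| < δ implies |(5x^3 + 4x^2 - x - 6) − 374| < ε.
(5x^3 + 4x^2 - x - 6) − 374 = 5x^3 + 4x^2 - x - 380 = (x − 4)(5x^2 + 24x + 95).
So |(5x^3 + 4x^2 - x - 6) − 374| = |x − 4|·|5x^2 + 24x + 95|.
Require δ ≤ 1. Then |x − 4| < 1 gives |x| < 5, and by the triangle inequality |5x^2 + 24x + 95| ≤ 5·5^2 + 24·5 + 95 = 340.
Hence |(5x^3 + 4x^2 - x - 6) − 374| ≤ 340|x − 4| < ε provided |x − 4| < ε/340.
Choosing δ = min(1, ε/340) ensures both conditions, hence |(5x^3 + 4x^2 - x - 6) − 374| < ε.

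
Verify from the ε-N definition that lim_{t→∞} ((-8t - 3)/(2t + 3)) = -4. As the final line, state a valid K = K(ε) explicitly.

Let ε > 0 be given. We seek K > 0 such that t > K implies |(-8t - 3)/(2t + 3) + 4| < ε.
(-8t - 3)/(2t + 3) + 4 = (2(-8t - 3) − (-8)(2t + 3)) / (2(2t + 3)) = 18/(2(2t + 3)).
For t > 0 we have 2t + 3 > 2t, so |(-8t - 3)/(2t + 3) + 4| = 18/(2(2t + 3)) < 18/(2·2t) = (9/2)/t.
Thus |(-8t - 3)/(2t + 3) + 4| < ε whenever t > (9/2)/ε.
Take K = (9/2)/ε. If t > K then |(-8t - 3)/(2t + 3) + 4| < (9/2)/t < ε.

K = (9/2)/ε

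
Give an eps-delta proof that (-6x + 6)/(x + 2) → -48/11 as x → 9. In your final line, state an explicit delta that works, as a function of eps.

delta = min(11/2, (121/36)eps)

Suppose eps > 0. We want delta > 0 with 0 < |x − 9| < delta ⇒ |(-6x + 6)/(x + 2) + 48/11| < eps.
Combining over a common denominator, (-6x + 6)/(x + 2) + 48/11 = [(-6x + 6)·11 − (-48)·(x + 2)] / [11·(x + 2)] = -18(x − 9) / (11(x + 2)).
So |(-6x + 6)/(x + 2) + 48/11| = 18|x − 9| / (11·|x + 2|).
Restrict delta ≤ 11/2. Then |x − 9| < 11/2 gives |x + 2| = |(x − 9) + 11| ≥ 11 − 11/2 = 11/2.
Hence |(-6x + 6)/(x + 2) + 48/11| < 18|x − 9|/(11·(11/2)) = (36/121)|x − 9|, which is < eps once |x − 9| < (121/36)eps.
Take delta = min(11/2, (121/36)eps). Then 0 < |x − 9| < delta forces both bounds, so |(-6x + 6)/(x + 2) + 48/11| < eps.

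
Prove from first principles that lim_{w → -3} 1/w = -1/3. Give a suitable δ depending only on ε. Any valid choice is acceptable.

δ = min(3/2, (9/2)ε)

Let ε > 0 be given. We seek δ > 0 such that 0 < |w + 3| < δ implies |1/w + 1/3| < ε.
|1/w + 1/3| = |-3 − w|/(3·|w|) = |w + 3|/(3|w|).
Restrict δ ≤ 3/2. Then |w + 3| < 3/2 gives |w| > 3/2, so 3|w| > 9/2.
Then |1/w + 1/3| < |w + 3|/(9/2), which is < ε when |w + 3| < (9/2)ε.
Take δ = min(3/2, (9/2)ε). Then 0 < |w + 3| < δ gives both |w + 3| < 3/2 and |w + 3| < (9/2)ε, so |1/w + 1/3| < ε.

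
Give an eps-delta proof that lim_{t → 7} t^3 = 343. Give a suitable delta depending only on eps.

Fix eps > 0. We seek delta > 0 with 0 < |t − 7| < delta ⇒ |t^3 − 343| < eps.
Factor: t^3 − 343 = (t − 7)(t^2 + 7t + 49), so |t^3 − 343| = |t − 7|·|t^2 + 7t + 49|.
Impose delta ≤ 1 so that |t| < 8; then |t^2 + 7t + 49| ≤ 169.
Hence |t^3 − 343| ≤ 169|t − 7|, which is < eps once |t − 7| < eps/169.
Take delta = min(1, eps/169). If 0 < |t − 7| < delta then both bounds hold and |t^3 − 343| ≤ 169|t − 7| < 169·(eps/169) = eps.

delta = min(1, eps/169)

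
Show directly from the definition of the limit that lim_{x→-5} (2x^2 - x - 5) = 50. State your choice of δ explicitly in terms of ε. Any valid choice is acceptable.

Let ε > 0. We want δ > 0 such that 0 < |x + 5| < δ implies |(2x^2 - x - 5) − 50| < ε.
(2x^2 - x - 5) − 50 = 2x^2 - x - 55 = (x + 5)(2x - 11).
So |(2x^2 - x - 5) − 50| = |x + 5|·|2x - 11|.
Assume first that |x + 5| < 1, so |x| < 6. Then |2x - 11| ≤ 2·6 + 11 = 23.
Hence |(2x^2 - x - 5) − 50| ≤ 23|x + 5| < ε provided |x + 5| < ε/23.
Choosing δ = min(1, ε/23) ensures both conditions, hence |(2x^2 - x - 5) − 50| < ε.

δ = min(1, ε/23)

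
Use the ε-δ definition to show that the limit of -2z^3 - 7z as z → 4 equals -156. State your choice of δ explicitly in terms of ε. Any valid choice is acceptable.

δ = min(2, ε/159)

Fix ε > 0. We want δ > 0 such that 0 < |z − 4| < δ implies |(-2z^3 - 7z) + 156| < ε.
(-2z^3 - 7z) + 156 = -2z^3 - 7z + 156 = (z − 4)(-2z^2 - 8z - 39).
So |(-2z^3 - 7z) + 156| = |z − 4|·|-2z^2 - 8z - 39|.
Assume first that |z − 4| < 2, so |z| < 6. Then |-2z^2 - 8z - 39| ≤ 2·6^2 + 8·6 + 39 = 159.
Hence |(-2z^3 - 7z) + 156| ≤ 159|z − 4| < ε provided |z − 4| < ε/159.
Take δ = min(2, ε/159). Then 0 < |z − 4| < δ gives both |z − 4| < 2 and |z − 4| < ε/159, so |(-2z^3 - 7z) + 156| < ε.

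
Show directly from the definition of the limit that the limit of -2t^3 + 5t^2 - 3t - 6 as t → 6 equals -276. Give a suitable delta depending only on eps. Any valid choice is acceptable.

delta = min(1, eps/192)

Suppose eps > 0. We want delta > 0 such that 0 < |t − 6| < delta implies |(-2t^3 + 5t^2 - 3t - 6) + 276| < eps.
(-2t^3 + 5t^2 - 3t - 6) + 276 = -2t^3 + 5t^2 - 3t + 270 = (t − 6)(-2t^2 - 7t - 45).
So |(-2t^3 + 5t^2 - 3t - 6) + 276| = |t − 6|·|-2t^2 - 7t - 45|.
Assume first that |t − 6| < 1, so |t| < 7. Then |-2t^2 - 7t - 45| ≤ 2·7^2 + 7·7 + 45 = 192.
Hence |(-2t^3 + 5t^2 - 3t - 6) + 276| ≤ 192|t − 6| < eps provided |t − 6| < eps/192.
Take delta = min(1, eps/192). Then 0 < |t − 6| < delta gives both |t − 6| < 1 and |t − 6| < eps/192, so |(-2t^3 + 5t^2 - 3t - 6) + 276| < eps.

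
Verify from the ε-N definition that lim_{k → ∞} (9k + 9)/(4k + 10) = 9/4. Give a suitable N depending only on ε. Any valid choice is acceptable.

N = (27/8)/ε

Let ε > 0 be given. For k ≥ 1, |(9k + 9)/(4k + 10) − (9/4)| = |-54|/(4(4k + 10)) = 54/(4(4k + 10)).
Since 4k + 10 ≥ 4k for k ≥ 1, this is ≤ 54/(4·4k) = (27/8)/k.
So |(9k + 9)/(4k + 10) − (9/4)| < ε whenever k > (27/8)/ε.
Take N = (27/8)/ε. If k > N then |(9k + 9)/(4k + 10) − (9/4)| ≤ (27/8)/k < ε.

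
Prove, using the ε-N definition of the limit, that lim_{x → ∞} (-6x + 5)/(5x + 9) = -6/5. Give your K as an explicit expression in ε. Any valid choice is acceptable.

Suppose ε > 0. We seek K > 0 such that x > K implies |(-6x + 5)/(5x + 9) + 6/5| < ε.
(-6x + 5)/(5x + 9) + 6/5 = (5(-6x + 5) − (-6)(5x + 9)) / (5(5x + 9)) = 79/(5(5x + 9)).
For x > 0 we have 5x + 9 > 5x, so |(-6x + 5)/(5x + 9) + 6/5| = 79/(5(5x + 9)) < 79/(5·5x) = (79/25)/x.
Thus |(-6x + 5)/(5x + 9) + 6/5| < ε whenever x > (79/25)/ε.
Take K = (79/25)/ε. If x > K then |(-6x + 5)/(5x + 9) + 6/5| < (79/25)/x < ε.

K = (79/25)/ε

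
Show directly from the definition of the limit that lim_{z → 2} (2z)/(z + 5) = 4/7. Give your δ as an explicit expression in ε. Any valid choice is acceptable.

Let ε > 0 be given. We want δ > 0 with 0 < |z − 2| < δ ⇒ |(2z)/(z + 5) − (4/7)| < ε.
Combining over a common denominator, (2z)/(z + 5) − (4/7) = [(2z)·7 − 4·(z + 5)] / [7·(z + 5)] = 10(z − 2) / (7(z + 5)).
So |(2z)/(z + 5) − (4/7)| = 10|z − 2| / (7·|z + 5|).
Restrict δ ≤ 7/2. Then |z − 2| < 7/2 gives |z + 5| = |(z − 2) + 7| ≥ 7 − 7/2 = 7/2.
Hence |(2z)/(z + 5) − (4/7)| < 10|z − 2|/(7·(7/2)) = (20/49)|z − 2|, which is < ε once |z − 2| < (49/20)ε.
Take δ = min(7/2, (49/20)ε). Then 0 < |z − 2| < δ forces both bounds, so |(2z)/(z + 5) − (4/7)| < ε.

δ = min(7/2, (49/20)ε)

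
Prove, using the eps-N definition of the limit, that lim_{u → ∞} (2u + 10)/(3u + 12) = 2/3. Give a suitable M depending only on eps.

Suppose eps > 0. We seek M > 0 such that u > M implies |(2u + 10)/(3u + 12) − (2/3)| < eps.
(2u + 10)/(3u + 12) − (2/3) = (3(2u + 10) − 2(3u + 12)) / (3(3u + 12)) = 6/(3(3u + 12)).
For u > 0 we have 3u + 12 > 3u, so |(2u + 10)/(3u + 12) − (2/3)| = 6/(3(3u + 12)) < 6/(3·3u) = (2/3)/u.
Thus |(2u + 10)/(3u + 12) − (2/3)| < eps whenever u > (2/3)/eps.
Take M = (2/3)/eps. If u > M then |(2u + 10)/(3u + 12) − (2/3)| < (2/3)/u < eps.

M = (2/3)/eps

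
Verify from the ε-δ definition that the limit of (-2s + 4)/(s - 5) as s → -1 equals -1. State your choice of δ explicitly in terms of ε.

Fix ε > 0. We want δ > 0 with 0 < |s + 1| < δ ⇒ |(-2s + 4)/(s - 5) + 1| < ε.
Combining over a common denominator, (-2s + 4)/(s - 5) + 1 = [(-2s + 4)·(-6) − 6·(s - 5)] / [(-6)·(s - 5)] = 6(s + 1) / ((-6)(s - 5)).
So |(-2s + 4)/(s - 5) + 1| = 6|s + 1| / (6·|s − 5|).
Restrict δ ≤ 3. Then |s + 1| < 3 gives |s − 5| = |(s + 1) + (-6)| ≥ 6 − 3 = 3.
Hence |(-2s + 4)/(s - 5) + 1| < 6|s + 1|/(6·3) = (1/3)|s + 1|, which is < ε once |s + 1| < 3ε.
Take δ = min(3, 3ε). Then 0 < |s + 1| < δ forces both bounds, so |(-2s + 4)/(s - 5) + 1| < ε.

δ = min(3, 3ε)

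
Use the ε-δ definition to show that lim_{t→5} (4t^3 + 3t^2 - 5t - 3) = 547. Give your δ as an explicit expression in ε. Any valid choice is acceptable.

δ = min(2, ε/467)

Let ε > 0 be given. We want δ > 0 such that 0 < |t − 5| < δ implies |(4t^3 + 3t^2 - 5t - 3) − 547| < ε.
(4t^3 + 3t^2 - 5t - 3) − 547 = 4t^3 + 3t^2 - 5t - 550 = (t − 5)(4t^2 + 23t + 110).
So |(4t^3 + 3t^2 - 5t - 3) − 547| = |t − 5|·|4t^2 + 23t + 110|.
Require δ ≤ 2. Then |t − 5| < 2 gives |t| < 7, and by the triangle inequality |4t^2 + 23t + 110| ≤ 4·7^2 + 23·7 + 110 = 467.
Hence |(4t^3 + 3t^2 - 5t - 3) − 547| ≤ 467|t − 5| < ε provided |t − 5| < ε/467.
Take δ = min(2, ε/467). Then 0 < |t − 5| < δ gives both |t − 5| < 2 and |t − 5| < ε/467, so |(4t^3 + 3t^2 - 5t - 3) − 547| < ε.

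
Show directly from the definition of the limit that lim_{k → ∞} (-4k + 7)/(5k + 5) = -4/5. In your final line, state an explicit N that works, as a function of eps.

N = (11/5)/eps

Suppose eps > 0. For k ≥ 1, |(-4k + 7)/(5k + 5) + 4/5| = |55|/(5(5k + 5)) = 55/(5(5k + 5)).
Since 5k + 5 ≥ 5k for k ≥ 1, this is ≤ 55/(5·5k) = (11/5)/k.
So |(-4k + 7)/(5k + 5) + 4/5| < eps whenever k > (11/5)/eps.
Take N = (11/5)/eps. If k > N then |(-4k + 7)/(5k + 5) + 4/5| ≤ (11/5)/k < eps.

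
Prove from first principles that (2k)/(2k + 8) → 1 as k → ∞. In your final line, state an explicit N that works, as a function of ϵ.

N = 4/ϵ

Let ϵ > 0 be given. For k ≥ 1, |(2k)/(2k + 8) − 1| = |-16|/(2(2k + 8)) = 16/(2(2k + 8)).
Since 2k + 8 ≥ 2k for k ≥ 1, this is ≤ 16/(2·2k) = 4/k.
So |(2k)/(2k + 8) − 1| < ϵ whenever k > 4/ϵ.
Take N = 4/ϵ. If k > N then |(2k)/(2k + 8) − 1| ≤ 4/k < ϵ.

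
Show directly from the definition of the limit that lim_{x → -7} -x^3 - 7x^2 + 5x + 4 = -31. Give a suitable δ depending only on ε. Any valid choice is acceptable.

Let ε > 0 be given. We want δ > 0 such that 0 < |x + 7| < δ implies |(-x^3 - 7x^2 + 5x + 4) + 31| < ε.
(-x^3 - 7x^2 + 5x + 4) + 31 = -x^3 - 7x^2 + 5x + 35 = (x + 7)(-x^2 + 5).
So |(-x^3 - 7x^2 + 5x + 4) + 31| = |x + 7|·|-x^2 + 5|.
Assume first that |x + 7| < 1, so |x| < 8. Then |-x^2 + 5| ≤ 8^2 + 5 = 69.
Hence |(-x^3 - 7x^2 + 5x + 4) + 31| ≤ 69|x + 7| < ε provided |x + 7| < ε/69.
Choosing δ = min(1, ε/69) ensures both conditions, hence |(-x^3 - 7x^2 + 5x + 4) + 31| < ε.

δ = min(1, ε/69)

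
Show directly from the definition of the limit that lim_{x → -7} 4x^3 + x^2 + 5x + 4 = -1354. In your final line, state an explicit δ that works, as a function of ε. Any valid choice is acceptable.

Let ε > 0 be given. We want δ > 0 such that 0 < |x + 7| < δ implies |(4x^3 + x^2 + 5x + 4) + 1354| < ε.
(4x^3 + x^2 + 5x + 4) + 1354 = 4x^3 + x^2 + 5x + 1358 = (x + 7)(4x^2 - 27x + 194).
So |(4x^3 + x^2 + 5x + 4) + 1354| = |x + 7|·|4x^2 - 27x + 194|.
Require δ ≤ 2. Then |x + 7| < 2 gives |x| < 9, and by the triangle inequality |4x^2 - 27x + 194| ≤ 4·9^2 + 27·9 + 194 = 761.
Hence |(4x^3 + x^2 + 5x + 4) + 1354| ≤ 761|x + 7| < ε provided |x + 7| < ε/761.
Take δ = min(2, ε/761). Then 0 < |x + 7| < δ gives both |x + 7| < 2 and |x + 7| < ε/761, so |(4x^3 + x^2 + 5x + 4) + 1354| < ε.

δ = min(2, ε/761)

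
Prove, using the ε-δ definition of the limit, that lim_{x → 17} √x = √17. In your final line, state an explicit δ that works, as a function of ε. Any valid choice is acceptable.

δ = min(17, √17·ε)

Let ε > 0. We want δ > 0 such that 0 < |x − 17| < δ implies |√x − √17| < ε.
Multiplying by the conjugate, |√x − √17| = |x − 17|/(√x + √17).
Restrict δ ≤ 17 so that |x − 17| < 17 forces x > 0, and then √x + √17 > √17.
Hence |√x − √17| < |x − 17|/√17, which is < ε once |x − 17| < √17·ε.
Take δ = min(17, √17·ε). If 0 < |x − 17| < δ then x > 0 and |√x − √17| < |x − 17|/√17 < ε.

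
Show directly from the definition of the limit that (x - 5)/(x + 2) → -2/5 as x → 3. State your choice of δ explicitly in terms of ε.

Suppose ε > 0. We want δ > 0 with 0 < |x − 3| < δ ⇒ |(x - 5)/(x + 2) + 2/5| < ε.
Combining over a common denominator, (x - 5)/(x + 2) + 2/5 = [(x - 5)·5 − (-2)·(x + 2)] / [5·(x + 2)] = 7(x − 3) / (5(x + 2)).
So |(x - 5)/(x + 2) + 2/5| = 7|x − 3| / (5·|x + 2|).
Restrict δ ≤ 5/2. Then |x − 3| < 5/2 gives |x + 2| = |(x − 3) + 5| ≥ 5 − 5/2 = 5/2.
Hence |(x - 5)/(x + 2) + 2/5| < 7|x − 3|/(5·(5/2)) = (14/25)|x − 3|, which is < ε once |x − 3| < (25/14)ε.
Take δ = min(5/2, (25/14)ε). Then 0 < |x − 3| < δ forces both bounds, so |(x - 5)/(x + 2) + 2/5| < ε.

δ = min(5/2, (25/14)ε)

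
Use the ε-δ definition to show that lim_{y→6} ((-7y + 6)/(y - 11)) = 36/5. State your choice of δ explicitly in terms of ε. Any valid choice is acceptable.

Let ε > 0. We want δ > 0 with 0 < |y − 6| < δ ⇒ |(-7y + 6)/(y - 11) − (36/5)| < ε.
Combining over a common denominator, (-7y + 6)/(y - 11) − (36/5) = [(-7y + 6)·(-5) − (-36)·(y - 11)] / [(-5)·(y - 11)] = 71(y − 6) / ((-5)(y - 11)).
So |(-7y + 6)/(y - 11) − (36/5)| = 71|y − 6| / (5·|y − 11|).
Require δ ≤ 5/2, so |y − 11| ≥ |-5| − |y − 6| > 5 − 5/2 = 5/2.
Hence |(-7y + 6)/(y - 11) − (36/5)| < 71|y − 6|/(5·(5/2)) = (142/25)|y − 6|, which is < ε once |y − 6| < (25/142)ε.
Take δ = min(5/2, (25/142)ε). Then 0 < |y − 6| < δ forces both bounds, so |(-7y + 6)/(y - 11) − (36/5)| < ε.

δ = min(5/2, (25/142)ε)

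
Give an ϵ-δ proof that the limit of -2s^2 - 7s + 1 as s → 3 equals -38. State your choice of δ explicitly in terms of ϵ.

δ = min(2, ϵ/23)

Fix ϵ > 0. We want δ > 0 such that 0 < |s − 3| < δ implies |(-2s^2 - 7s + 1) + 38| < ϵ.
(-2s^2 - 7s + 1) + 38 = -2s^2 - 7s + 39 = (s − 3)(-2s - 13).
So |(-2s^2 - 7s + 1) + 38| = |s − 3|·|-2s - 13|.
Require δ ≤ 2. Then |s − 3| < 2 gives |s| < 5, and by the triangle inequality |-2s - 13| ≤ 2·5 + 13 = 23.
Hence |(-2s^2 - 7s + 1) + 38| ≤ 23|s − 3| < ϵ provided |s − 3| < ϵ/23.
Choosing δ = min(2, ϵ/23) ensures both conditions, hence |(-2s^2 - 7s + 1) + 38| < ϵ.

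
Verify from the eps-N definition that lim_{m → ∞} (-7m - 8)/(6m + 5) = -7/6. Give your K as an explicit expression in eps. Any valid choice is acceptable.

K = (13/36)/eps

Let eps > 0. For m ≥ 1, |(-7m - 8)/(6m + 5) + 7/6| = |-13|/(6(6m + 5)) = 13/(6(6m + 5)).
Since 6m + 5 ≥ 6m for m ≥ 1, this is ≤ 13/(6·6m) = (13/36)/m.
So |(-7m - 8)/(6m + 5) + 7/6| < eps whenever m > (13/36)/eps.
Take K = (13/36)/eps. If m > K then |(-7m - 8)/(6m + 5) + 7/6| ≤ (13/36)/m < eps.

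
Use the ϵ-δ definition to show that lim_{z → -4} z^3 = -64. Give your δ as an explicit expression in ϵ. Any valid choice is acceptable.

Let ϵ > 0 be given. We seek δ > 0 with 0 < |z + 4| < δ ⇒ |z^3 + 64| < ϵ.
Factor: z^3 + 64 = (z + 4)(z^2 - 4z + 16), so |z^3 + 64| = |z + 4|·|z^2 - 4z + 16|.
Restrict δ ≤ 1. Then |z + 4| < 1 gives |z| < 5, so by the triangle inequality |z^2 - 4z + 16| ≤ 5^2 + 4·5 + 16 = 61.
Hence |z^3 + 64| ≤ 61|z + 4|, which is < ϵ once |z + 4| < ϵ/61.
Take δ = min(1, ϵ/61). If 0 < |z + 4| < δ then both bounds hold and |z^3 + 64| ≤ 61|z + 4| < 61·(ϵ/61) = ϵ.

δ = min(1, ϵ/61)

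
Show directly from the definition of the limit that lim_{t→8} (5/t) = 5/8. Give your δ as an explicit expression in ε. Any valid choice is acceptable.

δ = min(4, (32/5)ε)

Suppose ε > 0. We seek δ > 0 such that 0 < |t − 8| < δ implies |5/t − (5/8)| < ε.
|5/t − (5/8)| = 5·|8 − t|/(8·|t|) = 5|t − 8|/(8|t|).
Require δ ≤ 4 so that |t| > 8 − 4 = 4, hence 8|t| > 32.
Then |5/t − (5/8)| < 5|t − 8|/32, which is < ε when |t − 8| < (32/5)ε.
Take δ = min(4, (32/5)ε). Then 0 < |t − 8| < δ gives both |t − 8| < 4 and |t − 8| < (32/5)ε, so |5/t − (5/8)| < ε.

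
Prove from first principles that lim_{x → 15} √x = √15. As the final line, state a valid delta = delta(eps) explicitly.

delta = min(15, √15·eps)

Fix eps > 0. We want delta > 0 such that 0 < |x − 15| < delta implies |√x − √15| < eps.
Multiplying by the conjugate, |√x − √15| = |x − 15|/(√x + √15).
Restrict delta ≤ 15 so that |x − 15| < 15 forces x > 0, and then √x + √15 > √15.
Hence |√x − √15| < |x − 15|/√15, which is < eps once |x − 15| < √15·eps.
Take delta = min(15, √15·eps). If 0 < |x − 15| < delta then x > 0 and |√x − √15| < |x − 15|/√15 < eps.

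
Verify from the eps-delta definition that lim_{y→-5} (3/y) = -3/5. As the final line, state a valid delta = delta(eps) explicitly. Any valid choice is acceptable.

Suppose eps > 0. We seek delta > 0 such that 0 < |y + 5| < delta implies |3/y + 3/5| < eps.
|3/y + 3/5| = 3·|-5 − y|/(5·|y|) = 3|y + 5|/(5|y|).
Require delta ≤ 5/2 so that |y| > 5 − 5/2 = 5/2, hence 5|y| > 25/2.
Then |3/y + 3/5| < 3|y + 5|/(25/2), which is < eps when |y + 5| < (25/6)eps.
Take delta = min(5/2, (25/6)eps). Then 0 < |y + 5| < delta gives both |y + 5| < 5/2 and |y + 5| < (25/6)eps, so |3/y + 3/5| < eps.

delta = min(5/2, (25/6)eps)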